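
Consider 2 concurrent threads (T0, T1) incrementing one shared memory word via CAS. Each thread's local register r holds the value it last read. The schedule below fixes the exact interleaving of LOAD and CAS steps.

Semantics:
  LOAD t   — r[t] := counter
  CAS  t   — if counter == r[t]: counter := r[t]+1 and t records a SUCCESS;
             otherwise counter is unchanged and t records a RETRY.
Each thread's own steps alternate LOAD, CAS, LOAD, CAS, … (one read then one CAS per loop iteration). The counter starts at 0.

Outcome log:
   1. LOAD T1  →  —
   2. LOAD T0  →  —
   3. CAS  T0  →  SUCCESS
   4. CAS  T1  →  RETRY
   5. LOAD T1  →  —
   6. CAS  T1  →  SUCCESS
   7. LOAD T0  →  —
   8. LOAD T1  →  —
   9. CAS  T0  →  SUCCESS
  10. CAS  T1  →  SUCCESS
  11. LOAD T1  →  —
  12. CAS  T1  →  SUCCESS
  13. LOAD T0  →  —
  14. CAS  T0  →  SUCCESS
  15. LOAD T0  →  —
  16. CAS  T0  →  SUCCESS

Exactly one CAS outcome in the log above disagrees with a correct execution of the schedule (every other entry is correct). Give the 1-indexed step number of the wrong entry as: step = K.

Reference trace:
step 1: T1 LOAD ⇒ load; ctr=0 reg=0
step 2: T0 LOAD ⇒ load; ctr=0 reg=0
step 3: T0 CAS ⇒ ok; ctr=1 reg=0
step 4: T1 CAS ⇒ retry; ctr=1 reg=0
step 5: T1 LOAD ⇒ load; ctr=1 reg=1
step 6: T1 CAS ⇒ ok; ctr=2 reg=1
step 7: T0 LOAD ⇒ load; ctr=2 reg=2
step 8: T1 LOAD ⇒ load; ctr=2 reg=2
step 9: T0 CAS ⇒ ok; ctr=3 reg=2
step 10: T1 CAS ⇒ retry; ctr=3 reg=2
step 11: T1 LOAD ⇒ load; ctr=3 reg=3
step 12: T1 CAS ⇒ ok; ctr=4 reg=3
step 13: T0 LOAD ⇒ load; ctr=4 reg=4
step 14: T0 CAS ⇒ ok; ctr=5 reg=4
step 15: T0 LOAD ⇒ load; ctr=5 reg=5
step 16: T0 CAS ⇒ ok; ctr=6 reg=5
Log disagrees first at step 10.

step = 10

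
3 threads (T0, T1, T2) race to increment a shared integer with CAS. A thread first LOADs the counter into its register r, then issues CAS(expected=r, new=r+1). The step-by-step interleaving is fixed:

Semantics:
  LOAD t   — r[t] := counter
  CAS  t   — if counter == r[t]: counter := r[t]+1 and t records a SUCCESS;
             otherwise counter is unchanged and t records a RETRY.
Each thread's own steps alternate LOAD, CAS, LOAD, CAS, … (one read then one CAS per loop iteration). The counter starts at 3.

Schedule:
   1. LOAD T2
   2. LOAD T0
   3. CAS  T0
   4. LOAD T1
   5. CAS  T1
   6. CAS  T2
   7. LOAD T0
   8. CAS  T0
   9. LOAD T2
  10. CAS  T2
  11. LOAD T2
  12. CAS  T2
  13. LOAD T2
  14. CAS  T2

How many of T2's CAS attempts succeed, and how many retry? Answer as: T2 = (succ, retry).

T2 = (3, 1)

   1) LOAD T2:  M=3  r_T2=3
   2) LOAD T0:  M=3  r_T0=3
   3) CAS  T0:  M=4  r_T0=3 ✓
   4) LOAD T1:  M=4  r_T1=4
   5) CAS  T1:  M=5  r_T1=4 ✓
   6) CAS  T2:  M=5  r_T2=3 ✗
   7) LOAD T0:  M=5  r_T0=5
   8) CAS  T0:  M=6  r_T0=5 ✓
   9) LOAD T2:  M=6  r_T2=6
  10) CAS  T2:  M=7  r_T2=6 ✓
  11) LOAD T2:  M=7  r_T2=7
  12) CAS  T2:  M=8  r_T2=7 ✓
  13) LOAD T2:  M=8  r_T2=8
  14) CAS  T2:  M=9  r_T2=8 ✓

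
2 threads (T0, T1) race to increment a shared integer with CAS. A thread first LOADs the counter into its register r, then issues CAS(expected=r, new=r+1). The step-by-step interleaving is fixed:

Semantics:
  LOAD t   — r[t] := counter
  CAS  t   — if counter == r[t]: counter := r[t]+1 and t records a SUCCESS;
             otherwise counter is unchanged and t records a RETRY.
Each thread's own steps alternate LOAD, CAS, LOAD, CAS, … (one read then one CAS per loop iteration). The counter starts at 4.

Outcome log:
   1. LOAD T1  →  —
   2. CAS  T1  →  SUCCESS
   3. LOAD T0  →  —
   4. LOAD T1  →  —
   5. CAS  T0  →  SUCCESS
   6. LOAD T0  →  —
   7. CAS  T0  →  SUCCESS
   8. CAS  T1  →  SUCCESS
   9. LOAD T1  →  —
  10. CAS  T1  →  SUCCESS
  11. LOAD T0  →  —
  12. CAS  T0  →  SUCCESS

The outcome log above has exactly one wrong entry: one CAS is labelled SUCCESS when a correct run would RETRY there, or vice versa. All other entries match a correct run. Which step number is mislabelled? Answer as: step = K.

Re-executing:
T1 LOAD — after: cnt=4, r=4 — load
T1 CAS — after: cnt=5, r=4 — ok
T0 LOAD — after: cnt=5, r=5 — load
T1 LOAD — after: cnt=5, r=5 — load
T0 CAS — after: cnt=6, r=5 — ok
T0 LOAD — after: cnt=6, r=6 — load
T0 CAS — after: cnt=7, r=6 — ok
T1 CAS — after: cnt=7, r=5 — retry
T1 LOAD — after: cnt=7, r=7 — load
T1 CAS — after: cnt=8, r=7 — ok
T0 LOAD — after: cnt=8, r=8 — load
T0 CAS — after: cnt=9, r=8 — ok
Mismatch at 8.

step = 8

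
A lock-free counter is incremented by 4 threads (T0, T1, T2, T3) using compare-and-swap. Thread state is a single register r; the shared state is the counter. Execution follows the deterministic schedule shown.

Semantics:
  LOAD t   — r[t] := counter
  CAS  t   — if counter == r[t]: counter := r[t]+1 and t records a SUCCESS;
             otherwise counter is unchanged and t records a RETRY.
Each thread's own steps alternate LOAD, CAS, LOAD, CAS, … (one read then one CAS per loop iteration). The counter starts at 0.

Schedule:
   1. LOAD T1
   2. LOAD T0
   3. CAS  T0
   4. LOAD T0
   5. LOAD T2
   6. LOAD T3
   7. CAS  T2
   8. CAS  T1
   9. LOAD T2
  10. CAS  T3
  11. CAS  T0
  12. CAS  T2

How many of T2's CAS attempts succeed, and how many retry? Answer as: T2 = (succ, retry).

#1 T1 reads 0
#2 T0 reads 0
#3 T0 CAS(0→1) writes; counter now 1
#4 T0 reads 1
#5 T2 reads 1
#6 T3 reads 1
#7 T2 CAS(1→2) writes; counter now 2
#8 T1 CAS(0→1) fails; counter now 2
#9 T2 reads 2
#10 T3 CAS(1→2) fails; counter now 2
#11 T0 CAS(1→2) fails; counter now 2
#12 T2 CAS(2→3) writes; counter now 3

T2 = (2, 0)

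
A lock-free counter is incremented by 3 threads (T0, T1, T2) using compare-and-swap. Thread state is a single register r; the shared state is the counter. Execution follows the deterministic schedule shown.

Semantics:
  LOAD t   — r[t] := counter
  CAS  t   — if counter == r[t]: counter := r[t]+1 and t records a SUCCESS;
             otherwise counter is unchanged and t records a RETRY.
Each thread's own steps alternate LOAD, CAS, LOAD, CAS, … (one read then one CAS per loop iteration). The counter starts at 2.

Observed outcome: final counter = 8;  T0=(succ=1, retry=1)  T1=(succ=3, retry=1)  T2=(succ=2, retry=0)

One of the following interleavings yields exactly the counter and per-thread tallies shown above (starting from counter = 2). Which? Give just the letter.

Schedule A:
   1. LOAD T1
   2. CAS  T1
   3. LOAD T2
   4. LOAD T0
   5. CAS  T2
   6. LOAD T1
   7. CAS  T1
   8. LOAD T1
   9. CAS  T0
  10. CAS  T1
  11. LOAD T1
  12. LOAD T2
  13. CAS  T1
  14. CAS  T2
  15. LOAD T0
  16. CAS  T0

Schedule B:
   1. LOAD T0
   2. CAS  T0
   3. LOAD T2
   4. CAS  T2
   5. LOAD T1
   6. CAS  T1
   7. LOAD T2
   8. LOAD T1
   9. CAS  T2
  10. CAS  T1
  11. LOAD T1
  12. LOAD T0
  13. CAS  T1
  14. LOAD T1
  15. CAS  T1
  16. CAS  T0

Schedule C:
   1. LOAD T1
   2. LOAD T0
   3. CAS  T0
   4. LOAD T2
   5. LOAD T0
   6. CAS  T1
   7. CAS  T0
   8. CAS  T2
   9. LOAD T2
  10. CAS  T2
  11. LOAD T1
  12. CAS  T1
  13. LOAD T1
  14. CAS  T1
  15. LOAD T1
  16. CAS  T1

B

Run B:
#1 T0 reads 2
#2 T0 CAS(2→3) writes; counter now 3
#3 T2 reads 3
#4 T2 CAS(3→4) writes; counter now 4
#5 T1 reads 4
#6 T1 CAS(4→5) writes; counter now 5
#7 T2 reads 5
#8 T1 reads 5
#9 T2 CAS(5→6) writes; counter now 6
#10 T1 CAS(5→6) fails; counter now 6
#11 T1 reads 6
#12 T0 reads 6
#13 T1 CAS(6→7) writes; counter now 7
#14 T1 reads 7
#15 T1 CAS(7→8) writes; counter now 8
#16 T0 CAS(6→7) fails; counter now 8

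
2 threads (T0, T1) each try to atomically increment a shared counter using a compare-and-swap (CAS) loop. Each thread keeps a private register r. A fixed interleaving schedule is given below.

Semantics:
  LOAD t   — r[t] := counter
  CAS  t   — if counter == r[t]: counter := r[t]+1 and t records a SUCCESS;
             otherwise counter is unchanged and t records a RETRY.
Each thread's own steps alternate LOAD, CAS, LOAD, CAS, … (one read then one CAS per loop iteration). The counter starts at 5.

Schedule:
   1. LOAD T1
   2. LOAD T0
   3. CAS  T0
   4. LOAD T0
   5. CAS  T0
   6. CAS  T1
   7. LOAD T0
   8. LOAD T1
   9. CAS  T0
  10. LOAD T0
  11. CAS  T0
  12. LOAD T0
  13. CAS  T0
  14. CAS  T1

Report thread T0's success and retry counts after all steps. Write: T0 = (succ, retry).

   1) LOAD T1:  M=5  r_T1=5
   2) LOAD T0:  M=5  r_T0=5
   3) CAS  T0:  M=6  r_T0=5 ✓
   4) LOAD T0:  M=6  r_T0=6
   5) CAS  T0:  M=7  r_T0=6 ✓
   6) CAS  T1:  M=7  r_T1=5 ✗
   7) LOAD T0:  M=7  r_T0=7
   8) LOAD T1:  M=7  r_T1=7
   9) CAS  T0:  M=8  r_T0=7 ✓
  10) LOAD T0:  M=8  r_T0=8
  11) CAS  T0:  M=9  r_T0=8 ✓
  12) LOAD T0:  M=9  r_T0=9
  13) CAS  T0:  M=10  r_T0=9 ✓
  14) CAS  T1:  M=10  r_T1=7 ✗

T0 = (5, 0)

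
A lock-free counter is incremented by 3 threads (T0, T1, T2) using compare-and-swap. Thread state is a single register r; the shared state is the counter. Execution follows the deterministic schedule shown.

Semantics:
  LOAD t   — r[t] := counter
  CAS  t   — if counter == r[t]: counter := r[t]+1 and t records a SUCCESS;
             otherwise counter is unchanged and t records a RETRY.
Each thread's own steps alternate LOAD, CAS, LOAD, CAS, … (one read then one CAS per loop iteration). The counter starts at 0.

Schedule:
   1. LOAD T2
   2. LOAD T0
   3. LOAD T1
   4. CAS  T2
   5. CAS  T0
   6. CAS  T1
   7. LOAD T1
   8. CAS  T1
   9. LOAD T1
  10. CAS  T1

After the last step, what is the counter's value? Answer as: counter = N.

#1 T2 reads 0
#2 T0 reads 0
#3 T1 reads 0
#4 T2 CAS(0→1) writes; counter now 1
#5 T0 CAS(0→1) fails; counter now 1
#6 T1 CAS(0→1) fails; counter now 1
#7 T1 reads 1
#8 T1 CAS(1→2) writes; counter now 2
#9 T1 reads 2
#10 T1 CAS(2→3) writes; counter now 3

counter = 3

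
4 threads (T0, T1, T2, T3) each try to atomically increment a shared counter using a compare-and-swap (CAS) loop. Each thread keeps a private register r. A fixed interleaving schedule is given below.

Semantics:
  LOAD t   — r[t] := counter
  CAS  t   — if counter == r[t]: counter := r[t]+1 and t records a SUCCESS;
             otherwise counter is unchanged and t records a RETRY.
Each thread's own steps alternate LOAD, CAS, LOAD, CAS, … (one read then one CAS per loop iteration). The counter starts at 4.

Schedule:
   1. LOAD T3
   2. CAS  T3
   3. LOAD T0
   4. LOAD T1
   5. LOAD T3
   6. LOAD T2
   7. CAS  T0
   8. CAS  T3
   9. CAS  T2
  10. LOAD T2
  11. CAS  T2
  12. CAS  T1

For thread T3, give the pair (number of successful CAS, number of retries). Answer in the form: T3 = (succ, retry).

   1) LOAD T3:  M=4  r_T3=4
   2) CAS  T3:  M=5  r_T3=4 ✓
   3) LOAD T0:  M=5  r_T0=5
   4) LOAD T1:  M=5  r_T1=5
   5) LOAD T3:  M=5  r_T3=5
   6) LOAD T2:  M=5  r_T2=5
   7) CAS  T0:  M=6  r_T0=5 ✓
   8) CAS  T3:  M=6  r_T3=5 ✗
   9) CAS  T2:  M=6  r_T2=5 ✗
  10) LOAD T2:  M=6  r_T2=6
  11) CAS  T2:  M=7  r_T2=6 ✓
  12) CAS  T1:  M=7  r_T1=5 ✗

T3 = (1, 1)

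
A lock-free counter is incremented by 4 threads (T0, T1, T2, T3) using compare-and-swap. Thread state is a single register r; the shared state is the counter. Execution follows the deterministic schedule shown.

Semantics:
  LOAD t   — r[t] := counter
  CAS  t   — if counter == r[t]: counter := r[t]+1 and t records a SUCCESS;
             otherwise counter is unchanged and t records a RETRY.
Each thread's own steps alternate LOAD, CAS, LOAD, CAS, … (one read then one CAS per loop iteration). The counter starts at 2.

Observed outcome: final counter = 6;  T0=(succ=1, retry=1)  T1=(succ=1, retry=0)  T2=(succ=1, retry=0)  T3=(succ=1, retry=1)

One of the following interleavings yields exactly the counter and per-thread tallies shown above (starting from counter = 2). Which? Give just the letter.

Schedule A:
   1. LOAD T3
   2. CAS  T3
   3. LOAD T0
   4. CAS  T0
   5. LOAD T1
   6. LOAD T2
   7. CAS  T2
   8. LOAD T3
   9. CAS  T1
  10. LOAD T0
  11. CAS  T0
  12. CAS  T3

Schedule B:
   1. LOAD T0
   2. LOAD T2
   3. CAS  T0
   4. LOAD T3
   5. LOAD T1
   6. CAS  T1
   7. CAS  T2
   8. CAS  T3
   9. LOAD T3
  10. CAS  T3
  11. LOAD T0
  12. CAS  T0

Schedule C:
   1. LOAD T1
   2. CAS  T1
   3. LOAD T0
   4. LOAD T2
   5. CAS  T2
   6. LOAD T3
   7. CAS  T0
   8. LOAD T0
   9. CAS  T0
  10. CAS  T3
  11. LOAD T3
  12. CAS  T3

C

Tracing schedule C:
#1 T1 reads 2
#2 T1 CAS(2→3) writes; counter now 3
#3 T0 reads 3
#4 T2 reads 3
#5 T2 CAS(3→4) writes; counter now 4
#6 T3 reads 4
#7 T0 CAS(3→4) fails; counter now 4
#8 T0 reads 4
#9 T0 CAS(4→5) writes; counter now 5
#10 T3 CAS(4→5) fails; counter now 5
#11 T3 reads 5
#12 T3 CAS(5→6) writes; counter now 6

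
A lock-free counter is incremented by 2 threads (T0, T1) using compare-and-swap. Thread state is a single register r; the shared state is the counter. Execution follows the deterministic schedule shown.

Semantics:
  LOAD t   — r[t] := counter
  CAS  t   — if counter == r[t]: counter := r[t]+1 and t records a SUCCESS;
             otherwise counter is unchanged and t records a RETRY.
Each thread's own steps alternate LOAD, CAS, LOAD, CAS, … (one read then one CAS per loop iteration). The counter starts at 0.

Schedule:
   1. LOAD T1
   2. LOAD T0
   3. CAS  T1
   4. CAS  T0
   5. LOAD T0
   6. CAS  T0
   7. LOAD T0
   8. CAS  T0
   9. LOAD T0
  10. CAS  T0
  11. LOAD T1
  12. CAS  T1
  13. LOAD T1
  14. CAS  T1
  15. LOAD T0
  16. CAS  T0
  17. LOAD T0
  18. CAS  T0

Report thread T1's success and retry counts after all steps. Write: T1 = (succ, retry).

T1 = (3, 0)

step 1: T1 LOAD ⇒ load; ctr=0 reg=0
step 2: T0 LOAD ⇒ load; ctr=0 reg=0
step 3: T1 CAS ⇒ ok; ctr=1 reg=0
step 4: T0 CAS ⇒ retry; ctr=1 reg=0
step 5: T0 LOAD ⇒ load; ctr=1 reg=1
step 6: T0 CAS ⇒ ok; ctr=2 reg=1
step 7: T0 LOAD ⇒ load; ctr=2 reg=2
step 8: T0 CAS ⇒ ok; ctr=3 reg=2
step 9: T0 LOAD ⇒ load; ctr=3 reg=3
step 10: T0 CAS ⇒ ok; ctr=4 reg=3
step 11: T1 LOAD ⇒ load; ctr=4 reg=4
step 12: T1 CAS ⇒ ok; ctr=5 reg=4
step 13: T1 LOAD ⇒ load; ctr=5 reg=5
step 14: T1 CAS ⇒ ok; ctr=6 reg=5
step 15: T0 LOAD ⇒ load; ctr=6 reg=6
step 16: T0 CAS ⇒ ok; ctr=7 reg=6
step 17: T0 LOAD ⇒ load; ctr=7 reg=7
step 18: T0 CAS ⇒ ok; ctr=8 reg=7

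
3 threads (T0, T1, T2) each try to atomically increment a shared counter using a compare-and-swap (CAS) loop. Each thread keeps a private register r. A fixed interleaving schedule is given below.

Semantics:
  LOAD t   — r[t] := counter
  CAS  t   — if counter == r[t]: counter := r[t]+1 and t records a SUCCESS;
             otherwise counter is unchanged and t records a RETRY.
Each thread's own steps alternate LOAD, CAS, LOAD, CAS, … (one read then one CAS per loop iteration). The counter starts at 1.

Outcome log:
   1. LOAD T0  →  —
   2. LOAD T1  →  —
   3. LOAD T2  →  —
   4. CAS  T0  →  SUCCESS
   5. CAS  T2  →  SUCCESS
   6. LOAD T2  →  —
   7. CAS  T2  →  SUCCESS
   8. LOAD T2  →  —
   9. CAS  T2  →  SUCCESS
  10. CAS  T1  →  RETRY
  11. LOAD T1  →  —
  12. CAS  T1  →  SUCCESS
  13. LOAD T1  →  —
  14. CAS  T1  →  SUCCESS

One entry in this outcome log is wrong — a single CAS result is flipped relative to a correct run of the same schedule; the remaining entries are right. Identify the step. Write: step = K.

Re-executing:
#1 T0 reads 1
#2 T1 reads 1
#3 T2 reads 1
#4 T0 CAS(1→2) writes; counter now 2
#5 T2 CAS(1→2) fails; counter now 2
#6 T2 reads 2
#7 T2 CAS(2→3) writes; counter now 3
#8 T2 reads 3
#9 T2 CAS(3→4) writes; counter now 4
#10 T1 CAS(1→2) fails; counter now 4
#11 T1 reads 4
#12 T1 CAS(4→5) writes; counter now 5
#13 T1 reads 5
#14 T1 CAS(5→6) writes; counter now 6
Mismatch at 5.

step = 5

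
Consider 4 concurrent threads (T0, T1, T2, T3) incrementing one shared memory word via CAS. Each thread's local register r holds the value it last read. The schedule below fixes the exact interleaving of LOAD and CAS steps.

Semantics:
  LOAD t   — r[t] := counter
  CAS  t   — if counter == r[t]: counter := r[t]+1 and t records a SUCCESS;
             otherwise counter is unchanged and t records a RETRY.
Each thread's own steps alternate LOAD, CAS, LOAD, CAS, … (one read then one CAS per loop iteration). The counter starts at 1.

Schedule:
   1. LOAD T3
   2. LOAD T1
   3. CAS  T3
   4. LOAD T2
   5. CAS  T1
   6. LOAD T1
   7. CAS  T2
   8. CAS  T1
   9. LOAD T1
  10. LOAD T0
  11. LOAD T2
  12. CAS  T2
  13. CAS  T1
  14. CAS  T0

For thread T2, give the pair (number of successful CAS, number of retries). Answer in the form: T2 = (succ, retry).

T2 = (2, 0)

1. LOAD T3 → mem=1 r[T3]=1 [LOAD]
2. LOAD T1 → mem=1 r[T1]=1 [LOAD]
3. CAS T3 → mem=2 r[T3]=1 [OK]
4. LOAD T2 → mem=2 r[T2]=2 [LOAD]
5. CAS T1 → mem=2 r[T1]=1 [RETRY]
6. LOAD T1 → mem=2 r[T1]=2 [LOAD]
7. CAS T2 → mem=3 r[T2]=2 [OK]
8. CAS T1 → mem=3 r[T1]=2 [RETRY]
9. LOAD T1 → mem=3 r[T1]=3 [LOAD]
10. LOAD T0 → mem=3 r[T0]=3 [LOAD]
11. LOAD T2 → mem=3 r[T2]=3 [LOAD]
12. CAS T2 → mem=4 r[T2]=3 [OK]
13. CAS T1 → mem=4 r[T1]=3 [RETRY]
14. CAS T0 → mem=4 r[T0]=3 [RETRY]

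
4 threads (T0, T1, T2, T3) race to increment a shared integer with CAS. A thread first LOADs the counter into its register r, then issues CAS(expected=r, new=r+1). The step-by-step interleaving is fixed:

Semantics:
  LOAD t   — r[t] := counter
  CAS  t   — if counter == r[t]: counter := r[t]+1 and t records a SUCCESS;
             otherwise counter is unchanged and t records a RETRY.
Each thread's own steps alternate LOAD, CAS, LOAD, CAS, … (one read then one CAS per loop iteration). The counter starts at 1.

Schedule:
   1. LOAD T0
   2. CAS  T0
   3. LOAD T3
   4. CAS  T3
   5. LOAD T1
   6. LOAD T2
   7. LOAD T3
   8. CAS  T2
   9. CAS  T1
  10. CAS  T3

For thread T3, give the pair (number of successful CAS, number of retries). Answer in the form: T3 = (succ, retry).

T3 = (1, 1)

T0 LOAD — after: cnt=1, r=1 — load
T0 CAS — after: cnt=2, r=1 — ok
T3 LOAD — after: cnt=2, r=2 — load
T3 CAS — after: cnt=3, r=2 — ok
T1 LOAD — after: cnt=3, r=3 — load
T2 LOAD — after: cnt=3, r=3 — load
T3 LOAD — after: cnt=3, r=3 — load
T2 CAS — after: cnt=4, r=3 — ok
T1 CAS — after: cnt=4, r=3 — retry
T3 CAS — after: cnt=4, r=3 — retry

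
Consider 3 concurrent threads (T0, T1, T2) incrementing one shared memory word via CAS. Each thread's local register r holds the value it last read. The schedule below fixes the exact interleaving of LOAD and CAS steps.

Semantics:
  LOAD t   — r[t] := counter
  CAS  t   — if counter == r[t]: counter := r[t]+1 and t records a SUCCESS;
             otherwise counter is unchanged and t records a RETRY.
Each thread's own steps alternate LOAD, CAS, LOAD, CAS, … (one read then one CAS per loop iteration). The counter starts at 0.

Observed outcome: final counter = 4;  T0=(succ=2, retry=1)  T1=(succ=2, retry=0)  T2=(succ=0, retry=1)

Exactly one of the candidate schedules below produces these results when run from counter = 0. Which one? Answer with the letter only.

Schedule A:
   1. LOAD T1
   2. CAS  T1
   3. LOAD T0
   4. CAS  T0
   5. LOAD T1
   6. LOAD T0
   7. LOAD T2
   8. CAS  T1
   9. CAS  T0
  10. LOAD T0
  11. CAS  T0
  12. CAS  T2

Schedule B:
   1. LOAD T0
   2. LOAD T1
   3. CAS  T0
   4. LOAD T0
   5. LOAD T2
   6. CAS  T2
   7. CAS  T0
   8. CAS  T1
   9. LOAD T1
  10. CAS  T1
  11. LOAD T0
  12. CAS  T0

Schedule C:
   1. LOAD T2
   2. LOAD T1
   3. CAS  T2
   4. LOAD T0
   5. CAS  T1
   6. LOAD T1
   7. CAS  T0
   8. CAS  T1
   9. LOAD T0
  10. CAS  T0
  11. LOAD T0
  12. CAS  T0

A

Tracing schedule A:
T1 LOAD — after: cnt=0, r=0 — load
T1 CAS — after: cnt=1, r=0 — ok
T0 LOAD — after: cnt=1, r=1 — load
T0 CAS — after: cnt=2, r=1 — ok
T1 LOAD — after: cnt=2, r=2 — load
T0 LOAD — after: cnt=2, r=2 — load
T2 LOAD — after: cnt=2, r=2 — load
T1 CAS — after: cnt=3, r=2 — ok
T0 CAS — after: cnt=3, r=2 — retry
T0 LOAD — after: cnt=3, r=3 — load
T0 CAS — after: cnt=4, r=3 — ok
T2 CAS — after: cnt=4, r=2 — retry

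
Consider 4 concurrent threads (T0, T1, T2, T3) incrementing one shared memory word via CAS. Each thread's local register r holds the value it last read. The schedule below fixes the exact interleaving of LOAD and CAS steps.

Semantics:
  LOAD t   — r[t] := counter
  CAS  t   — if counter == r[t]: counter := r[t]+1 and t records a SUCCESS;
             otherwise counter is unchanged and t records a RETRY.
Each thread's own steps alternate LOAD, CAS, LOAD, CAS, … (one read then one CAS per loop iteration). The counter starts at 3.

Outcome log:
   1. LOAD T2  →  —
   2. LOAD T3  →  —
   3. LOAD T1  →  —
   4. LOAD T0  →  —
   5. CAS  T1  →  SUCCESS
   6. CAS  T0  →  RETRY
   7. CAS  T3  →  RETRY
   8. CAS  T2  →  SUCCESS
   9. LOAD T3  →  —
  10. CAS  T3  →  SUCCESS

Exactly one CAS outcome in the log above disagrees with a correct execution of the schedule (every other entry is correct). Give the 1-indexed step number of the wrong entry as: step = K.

Re-executing:
T2 LOAD — after: cnt=3, r=3 — load
T3 LOAD — after: cnt=3, r=3 — load
T1 LOAD — after: cnt=3, r=3 — load
T0 LOAD — after: cnt=3, r=3 — load
T1 CAS — after: cnt=4, r=3 — ok
T0 CAS — after: cnt=4, r=3 — retry
T3 CAS — after: cnt=4, r=3 — retry
T2 CAS — after: cnt=4, r=3 — retry
T3 LOAD — after: cnt=4, r=4 — load
T3 CAS — after: cnt=5, r=4 — ok
Mismatch at 8.

step = 8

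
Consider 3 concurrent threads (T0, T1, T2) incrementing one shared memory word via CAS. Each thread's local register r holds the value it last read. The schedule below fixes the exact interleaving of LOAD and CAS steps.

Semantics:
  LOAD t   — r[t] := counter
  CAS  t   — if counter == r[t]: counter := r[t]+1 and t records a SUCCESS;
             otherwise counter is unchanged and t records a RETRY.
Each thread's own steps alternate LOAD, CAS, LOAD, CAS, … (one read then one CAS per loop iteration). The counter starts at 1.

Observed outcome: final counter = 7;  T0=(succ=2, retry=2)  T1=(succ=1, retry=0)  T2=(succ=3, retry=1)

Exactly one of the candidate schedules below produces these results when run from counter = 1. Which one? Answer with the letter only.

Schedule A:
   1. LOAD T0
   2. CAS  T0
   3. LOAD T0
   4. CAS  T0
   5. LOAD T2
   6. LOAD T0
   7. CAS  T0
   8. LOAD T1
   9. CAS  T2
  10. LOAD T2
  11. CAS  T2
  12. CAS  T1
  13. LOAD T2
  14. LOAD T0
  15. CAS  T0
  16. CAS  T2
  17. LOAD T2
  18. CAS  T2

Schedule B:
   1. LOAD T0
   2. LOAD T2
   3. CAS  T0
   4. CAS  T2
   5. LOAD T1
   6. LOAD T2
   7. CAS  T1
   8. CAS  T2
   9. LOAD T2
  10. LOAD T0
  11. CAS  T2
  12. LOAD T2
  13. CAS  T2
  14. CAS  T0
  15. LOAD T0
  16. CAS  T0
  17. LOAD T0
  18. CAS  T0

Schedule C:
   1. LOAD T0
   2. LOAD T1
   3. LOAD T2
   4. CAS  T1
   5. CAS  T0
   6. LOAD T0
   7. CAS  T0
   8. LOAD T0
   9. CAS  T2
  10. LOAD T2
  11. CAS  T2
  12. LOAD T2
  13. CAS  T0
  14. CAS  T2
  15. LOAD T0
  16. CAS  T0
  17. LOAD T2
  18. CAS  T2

C

Simulating candidate C:
step 1: T0 LOAD ⇒ load; ctr=1 reg=1
step 2: T1 LOAD ⇒ load; ctr=1 reg=1
step 3: T2 LOAD ⇒ load; ctr=1 reg=1
step 4: T1 CAS ⇒ ok; ctr=2 reg=1
step 5: T0 CAS ⇒ retry; ctr=2 reg=1
step 6: T0 LOAD ⇒ load; ctr=2 reg=2
step 7: T0 CAS ⇒ ok; ctr=3 reg=2
step 8: T0 LOAD ⇒ load; ctr=3 reg=3
step 9: T2 CAS ⇒ retry; ctr=3 reg=1
step 10: T2 LOAD ⇒ load; ctr=3 reg=3
step 11: T2 CAS ⇒ ok; ctr=4 reg=3
step 12: T2 LOAD ⇒ load; ctr=4 reg=4
step 13: T0 CAS ⇒ retry; ctr=4 reg=3
step 14: T2 CAS ⇒ ok; ctr=5 reg=4
step 15: T0 LOAD ⇒ load; ctr=5 reg=5
step 16: T0 CAS ⇒ ok; ctr=6 reg=5
step 17: T2 LOAD ⇒ load; ctr=6 reg=6
step 18: T2 CAS ⇒ ok; ctr=7 reg=6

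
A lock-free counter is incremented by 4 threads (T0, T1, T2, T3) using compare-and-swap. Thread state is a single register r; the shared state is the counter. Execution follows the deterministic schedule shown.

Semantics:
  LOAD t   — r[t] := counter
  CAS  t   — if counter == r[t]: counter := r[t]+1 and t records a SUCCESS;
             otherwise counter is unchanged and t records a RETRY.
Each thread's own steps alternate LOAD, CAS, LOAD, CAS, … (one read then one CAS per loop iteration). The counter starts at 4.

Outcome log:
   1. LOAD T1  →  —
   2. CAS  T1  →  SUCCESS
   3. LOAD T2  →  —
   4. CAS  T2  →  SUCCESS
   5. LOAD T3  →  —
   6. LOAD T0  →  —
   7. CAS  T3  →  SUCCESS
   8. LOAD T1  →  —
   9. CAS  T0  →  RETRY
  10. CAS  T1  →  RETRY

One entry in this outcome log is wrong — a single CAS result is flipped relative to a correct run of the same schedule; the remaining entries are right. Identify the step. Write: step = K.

step = 10

Correct run:
[1] T1.load  rd  (counter 4, T1.r 4)
[2] T1.cas  hit  (counter 5, T1.r 4)
[3] T2.load  rd  (counter 5, T2.r 5)
[4] T2.cas  hit  (counter 6, T2.r 5)
[5] T3.load  rd  (counter 6, T3.r 6)
[6] T0.load  rd  (counter 6, T0.r 6)
[7] T3.cas  hit  (counter 7, T3.r 6)
[8] T1.load  rd  (counter 7, T1.r 7)
[9] T0.cas  miss  (counter 7, T0.r 6)
[10] T1.cas  hit  (counter 8, T1.r 7)
Flip is step 10.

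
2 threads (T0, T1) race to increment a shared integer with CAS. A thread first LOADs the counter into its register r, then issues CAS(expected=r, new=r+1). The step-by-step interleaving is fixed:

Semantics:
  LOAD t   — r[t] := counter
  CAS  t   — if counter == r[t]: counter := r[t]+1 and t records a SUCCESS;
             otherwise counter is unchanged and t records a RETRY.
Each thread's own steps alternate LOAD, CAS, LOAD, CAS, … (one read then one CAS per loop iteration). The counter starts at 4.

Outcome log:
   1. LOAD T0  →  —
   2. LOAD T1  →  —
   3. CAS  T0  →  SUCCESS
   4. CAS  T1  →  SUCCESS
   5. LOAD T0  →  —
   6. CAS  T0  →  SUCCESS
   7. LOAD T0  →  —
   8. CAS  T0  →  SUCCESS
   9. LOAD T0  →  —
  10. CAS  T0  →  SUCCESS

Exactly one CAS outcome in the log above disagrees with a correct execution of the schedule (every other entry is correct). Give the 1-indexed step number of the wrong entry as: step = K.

step = 4

Reference trace:
   1) LOAD T0:  M=4  r_T0=4
   2) LOAD T1:  M=4  r_T1=4
   3) CAS  T0:  M=5  r_T0=4 ✓
   4) CAS  T1:  M=5  r_T1=4 ✗
   5) LOAD T0:  M=5  r_T0=5
   6) CAS  T0:  M=6  r_T0=5 ✓
   7) LOAD T0:  M=6  r_T0=6
   8) CAS  T0:  M=7  r_T0=6 ✓
   9) LOAD T0:  M=7  r_T0=7
  10) CAS  T0:  M=8  r_T0=7 ✓
Mismatch at 4.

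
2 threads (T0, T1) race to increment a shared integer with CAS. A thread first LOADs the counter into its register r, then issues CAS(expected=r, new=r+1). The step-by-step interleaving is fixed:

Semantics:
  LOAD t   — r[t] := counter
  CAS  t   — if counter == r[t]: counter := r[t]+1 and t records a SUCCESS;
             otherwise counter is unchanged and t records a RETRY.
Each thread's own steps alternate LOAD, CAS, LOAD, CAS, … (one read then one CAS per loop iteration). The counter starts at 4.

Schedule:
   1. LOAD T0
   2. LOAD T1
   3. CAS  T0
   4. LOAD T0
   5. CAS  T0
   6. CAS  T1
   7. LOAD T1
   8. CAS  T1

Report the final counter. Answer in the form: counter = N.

counter = 7

T0 LOAD — after: cnt=4, r=4 — load
T1 LOAD — after: cnt=4, r=4 — load
T0 CAS — after: cnt=5, r=4 — ok
T0 LOAD — after: cnt=5, r=5 — load
T0 CAS — after: cnt=6, r=5 — ok
T1 CAS — after: cnt=6, r=4 — retry
T1 LOAD — after: cnt=6, r=6 — load
T1 CAS — after: cnt=7, r=6 — ok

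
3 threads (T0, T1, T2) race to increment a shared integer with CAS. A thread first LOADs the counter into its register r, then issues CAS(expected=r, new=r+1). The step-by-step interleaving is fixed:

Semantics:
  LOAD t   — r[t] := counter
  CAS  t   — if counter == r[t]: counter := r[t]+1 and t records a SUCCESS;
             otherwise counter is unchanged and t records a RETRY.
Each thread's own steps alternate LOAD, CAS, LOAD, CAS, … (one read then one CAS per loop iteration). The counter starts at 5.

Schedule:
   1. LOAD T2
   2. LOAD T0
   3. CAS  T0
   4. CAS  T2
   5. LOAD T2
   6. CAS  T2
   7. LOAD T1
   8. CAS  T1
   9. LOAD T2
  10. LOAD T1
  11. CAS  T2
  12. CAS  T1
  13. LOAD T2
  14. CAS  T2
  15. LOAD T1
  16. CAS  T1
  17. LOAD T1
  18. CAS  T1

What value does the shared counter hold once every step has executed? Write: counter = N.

[1] T2.load  rd  (counter 5, T2.r 5)
[2] T0.load  rd  (counter 5, T0.r 5)
[3] T0.cas  hit  (counter 6, T0.r 5)
[4] T2.cas  miss  (counter 6, T2.r 5)
[5] T2.load  rd  (counter 6, T2.r 6)
[6] T2.cas  hit  (counter 7, T2.r 6)
[7] T1.load  rd  (counter 7, T1.r 7)
[8] T1.cas  hit  (counter 8, T1.r 7)
[9] T2.load  rd  (counter 8, T2.r 8)
[10] T1.load  rd  (counter 8, T1.r 8)
[11] T2.cas  hit  (counter 9, T2.r 8)
[12] T1.cas  miss  (counter 9, T1.r 8)
[13] T2.load  rd  (counter 9, T2.r 9)
[14] T2.cas  hit  (counter 10, T2.r 9)
[15] T1.load  rd  (counter 10, T1.r 10)
[16] T1.cas  hit  (counter 11, T1.r 10)
[17] T1.load  rd  (counter 11, T1.r 11)
[18] T1.cas  hit  (counter 12, T1.r 11)

counter = 12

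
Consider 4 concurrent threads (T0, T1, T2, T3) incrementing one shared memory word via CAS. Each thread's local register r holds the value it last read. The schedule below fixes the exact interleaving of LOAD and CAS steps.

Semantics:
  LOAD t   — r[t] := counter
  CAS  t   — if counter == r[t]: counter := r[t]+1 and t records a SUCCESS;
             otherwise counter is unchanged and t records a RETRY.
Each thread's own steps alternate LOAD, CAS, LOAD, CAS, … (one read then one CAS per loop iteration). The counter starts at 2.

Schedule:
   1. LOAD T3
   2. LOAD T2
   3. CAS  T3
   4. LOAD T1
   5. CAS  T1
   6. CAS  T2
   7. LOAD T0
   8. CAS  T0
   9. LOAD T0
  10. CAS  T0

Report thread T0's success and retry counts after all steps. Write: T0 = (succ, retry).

T0 = (2, 0)

   1) LOAD T3:  M=2  r_T3=2
   2) LOAD T2:  M=2  r_T2=2
   3) CAS  T3:  M=3  r_T3=2 ✓
   4) LOAD T1:  M=3  r_T1=3
   5) CAS  T1:  M=4  r_T1=3 ✓
   6) CAS  T2:  M=4  r_T2=2 ✗
   7) LOAD T0:  M=4  r_T0=4
   8) CAS  T0:  M=5  r_T0=4 ✓
   9) LOAD T0:  M=5  r_T0=5
  10) CAS  T0:  M=6  r_T0=5 ✓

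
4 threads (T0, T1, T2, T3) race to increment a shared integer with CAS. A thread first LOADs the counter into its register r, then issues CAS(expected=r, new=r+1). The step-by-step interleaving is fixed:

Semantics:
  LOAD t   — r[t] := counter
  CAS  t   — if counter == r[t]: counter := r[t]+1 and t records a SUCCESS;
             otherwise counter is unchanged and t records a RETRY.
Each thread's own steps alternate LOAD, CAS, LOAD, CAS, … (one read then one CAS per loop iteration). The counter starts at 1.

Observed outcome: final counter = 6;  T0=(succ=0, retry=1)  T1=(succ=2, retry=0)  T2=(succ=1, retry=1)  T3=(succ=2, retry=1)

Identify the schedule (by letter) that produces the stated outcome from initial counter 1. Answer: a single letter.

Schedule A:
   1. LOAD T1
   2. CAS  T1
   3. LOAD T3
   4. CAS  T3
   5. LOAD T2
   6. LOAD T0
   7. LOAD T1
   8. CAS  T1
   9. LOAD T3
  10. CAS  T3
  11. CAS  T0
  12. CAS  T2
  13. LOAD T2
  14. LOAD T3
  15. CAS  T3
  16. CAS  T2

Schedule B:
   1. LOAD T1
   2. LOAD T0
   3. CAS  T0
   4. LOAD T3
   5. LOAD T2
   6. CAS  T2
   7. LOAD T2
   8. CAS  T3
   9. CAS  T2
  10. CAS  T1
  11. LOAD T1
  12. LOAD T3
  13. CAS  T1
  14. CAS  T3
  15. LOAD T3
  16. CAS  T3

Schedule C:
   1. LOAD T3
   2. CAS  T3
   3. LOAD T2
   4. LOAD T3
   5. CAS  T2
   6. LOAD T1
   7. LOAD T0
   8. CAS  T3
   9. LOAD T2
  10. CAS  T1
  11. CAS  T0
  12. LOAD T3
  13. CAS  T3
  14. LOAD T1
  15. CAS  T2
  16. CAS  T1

C

Simulating candidate C:
   1) LOAD T3:  M=1  r_T3=1
   2) CAS  T3:  M=2  r_T3=1 ✓
   3) LOAD T2:  M=2  r_T2=2
   4) LOAD T3:  M=2  r_T3=2
   5) CAS  T2:  M=3  r_T2=2 ✓
   6) LOAD T1:  M=3  r_T1=3
   7) LOAD T0:  M=3  r_T0=3
   8) CAS  T3:  M=3  r_T3=2 ✗
   9) LOAD T2:  M=3  r_T2=3
  10) CAS  T1:  M=4  r_T1=3 ✓
  11) CAS  T0:  M=4  r_T0=3 ✗
  12) LOAD T3:  M=4  r_T3=4
  13) CAS  T3:  M=5  r_T3=4 ✓
  14) LOAD T1:  M=5  r_T1=5
  15) CAS  T2:  M=5  r_T2=3 ✗
  16) CAS  T1:  M=6  r_T1=5 ✓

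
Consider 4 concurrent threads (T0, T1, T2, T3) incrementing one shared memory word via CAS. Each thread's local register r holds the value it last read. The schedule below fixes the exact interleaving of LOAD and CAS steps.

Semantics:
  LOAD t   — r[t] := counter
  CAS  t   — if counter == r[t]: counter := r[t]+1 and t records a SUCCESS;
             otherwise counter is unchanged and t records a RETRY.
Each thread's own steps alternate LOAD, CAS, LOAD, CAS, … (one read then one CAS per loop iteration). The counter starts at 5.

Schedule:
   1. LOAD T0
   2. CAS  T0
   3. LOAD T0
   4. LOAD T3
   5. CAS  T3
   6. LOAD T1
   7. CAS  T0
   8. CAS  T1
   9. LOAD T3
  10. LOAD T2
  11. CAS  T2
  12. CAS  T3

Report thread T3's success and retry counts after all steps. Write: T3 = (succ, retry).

   1) LOAD T0:  M=5  r_T0=5
   2) CAS  T0:  M=6  r_T0=5 ✓
   3) LOAD T0:  M=6  r_T0=6
   4) LOAD T3:  M=6  r_T3=6
   5) CAS  T3:  M=7  r_T3=6 ✓
   6) LOAD T1:  M=7  r_T1=7
   7) CAS  T0:  M=7  r_T0=6 ✗
   8) CAS  T1:  M=8  r_T1=7 ✓
   9) LOAD T3:  M=8  r_T3=8
  10) LOAD T2:  M=8  r_T2=8
  11) CAS  T2:  M=9  r_T2=8 ✓
  12) CAS  T3:  M=9  r_T3=8 ✗

T3 = (1, 1)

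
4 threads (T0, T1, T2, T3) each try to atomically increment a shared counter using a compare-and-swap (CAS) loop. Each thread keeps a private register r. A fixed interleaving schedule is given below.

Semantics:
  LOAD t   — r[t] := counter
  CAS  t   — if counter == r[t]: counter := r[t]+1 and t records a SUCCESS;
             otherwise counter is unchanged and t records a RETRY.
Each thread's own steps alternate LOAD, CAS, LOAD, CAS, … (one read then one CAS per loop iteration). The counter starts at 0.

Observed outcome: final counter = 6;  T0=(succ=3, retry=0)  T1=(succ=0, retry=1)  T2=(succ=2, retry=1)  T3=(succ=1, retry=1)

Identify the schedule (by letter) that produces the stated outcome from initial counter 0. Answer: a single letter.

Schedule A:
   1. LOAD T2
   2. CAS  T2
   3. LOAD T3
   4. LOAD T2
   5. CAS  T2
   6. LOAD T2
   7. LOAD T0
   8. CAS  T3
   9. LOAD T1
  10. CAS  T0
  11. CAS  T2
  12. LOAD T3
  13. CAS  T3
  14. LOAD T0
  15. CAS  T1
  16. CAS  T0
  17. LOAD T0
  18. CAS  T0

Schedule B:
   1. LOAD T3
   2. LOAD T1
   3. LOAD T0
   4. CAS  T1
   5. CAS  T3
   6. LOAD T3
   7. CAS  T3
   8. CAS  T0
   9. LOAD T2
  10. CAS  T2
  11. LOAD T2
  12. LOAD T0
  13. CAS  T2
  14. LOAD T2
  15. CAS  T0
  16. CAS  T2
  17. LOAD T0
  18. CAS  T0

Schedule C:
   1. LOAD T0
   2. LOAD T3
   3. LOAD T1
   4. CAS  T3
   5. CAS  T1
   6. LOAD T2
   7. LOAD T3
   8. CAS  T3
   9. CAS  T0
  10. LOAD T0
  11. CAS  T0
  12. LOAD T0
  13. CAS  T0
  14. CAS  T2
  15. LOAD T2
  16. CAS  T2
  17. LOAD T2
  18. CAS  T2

Simulating candidate A:
   1) LOAD T2:  M=0  r_T2=0
   2) CAS  T2:  M=1  r_T2=0 ✓
   3) LOAD T3:  M=1  r_T3=1
   4) LOAD T2:  M=1  r_T2=1
   5) CAS  T2:  M=2  r_T2=1 ✓
   6) LOAD T2:  M=2  r_T2=2
   7) LOAD T0:  M=2  r_T0=2
   8) CAS  T3:  M=2  r_T3=1 ✗
   9) LOAD T1:  M=2  r_T1=2
  10) CAS  T0:  M=3  r_T0=2 ✓
  11) CAS  T2:  M=3  r_T2=2 ✗
  12) LOAD T3:  M=3  r_T3=3
  13) CAS  T3:  M=4  r_T3=3 ✓
  14) LOAD T0:  M=4  r_T0=4
  15) CAS  T1:  M=4  r_T1=2 ✗
  16) CAS  T0:  M=5  r_T0=4 ✓
  17) LOAD T0:  M=5  r_T0=5
  18) CAS  T0:  M=6  r_T0=5 ✓

A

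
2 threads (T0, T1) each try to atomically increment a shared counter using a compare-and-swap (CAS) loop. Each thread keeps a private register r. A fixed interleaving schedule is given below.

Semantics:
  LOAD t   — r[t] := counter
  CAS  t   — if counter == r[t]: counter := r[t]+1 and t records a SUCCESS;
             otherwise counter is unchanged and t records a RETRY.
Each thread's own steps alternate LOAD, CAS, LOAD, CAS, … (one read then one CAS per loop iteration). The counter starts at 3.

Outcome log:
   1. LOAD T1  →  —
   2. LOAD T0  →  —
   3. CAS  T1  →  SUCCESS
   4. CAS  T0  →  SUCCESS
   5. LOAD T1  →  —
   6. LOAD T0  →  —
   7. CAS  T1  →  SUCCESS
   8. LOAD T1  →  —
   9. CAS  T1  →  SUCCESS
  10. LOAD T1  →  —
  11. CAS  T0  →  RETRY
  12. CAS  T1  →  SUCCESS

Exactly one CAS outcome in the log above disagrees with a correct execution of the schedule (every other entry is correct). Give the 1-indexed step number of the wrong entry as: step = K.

step = 4

Re-executing:
   1) LOAD T1:  M=3  r_T1=3
   2) LOAD T0:  M=3  r_T0=3
   3) CAS  T1:  M=4  r_T1=3 ✓
   4) CAS  T0:  M=4  r_T0=3 ✗
   5) LOAD T1:  M=4  r_T1=4
   6) LOAD T0:  M=4  r_T0=4
   7) CAS  T1:  M=5  r_T1=4 ✓
   8) LOAD T1:  M=5  r_T1=5
   9) CAS  T1:  M=6  r_T1=5 ✓
  10) LOAD T1:  M=6  r_T1=6
  11) CAS  T0:  M=6  r_T0=4 ✗
  12) CAS  T1:  M=7  r_T1=6 ✓
Log disagrees first at step 4.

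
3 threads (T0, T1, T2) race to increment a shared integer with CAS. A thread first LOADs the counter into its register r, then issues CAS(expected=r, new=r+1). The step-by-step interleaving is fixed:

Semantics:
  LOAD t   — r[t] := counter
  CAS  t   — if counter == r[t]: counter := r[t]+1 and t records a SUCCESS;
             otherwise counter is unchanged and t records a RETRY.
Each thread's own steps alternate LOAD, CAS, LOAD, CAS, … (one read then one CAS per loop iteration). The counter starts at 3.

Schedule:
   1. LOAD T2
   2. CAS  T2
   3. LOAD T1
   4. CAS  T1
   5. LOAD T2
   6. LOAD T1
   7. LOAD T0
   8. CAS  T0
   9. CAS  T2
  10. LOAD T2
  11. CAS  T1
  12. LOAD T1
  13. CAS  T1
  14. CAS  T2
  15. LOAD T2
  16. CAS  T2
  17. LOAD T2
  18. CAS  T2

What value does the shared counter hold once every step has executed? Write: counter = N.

step 1: T2 LOAD ⇒ load; ctr=3 reg=3
step 2: T2 CAS ⇒ ok; ctr=4 reg=3
step 3: T1 LOAD ⇒ load; ctr=4 reg=4
step 4: T1 CAS ⇒ ok; ctr=5 reg=4
step 5: T2 LOAD ⇒ load; ctr=5 reg=5
step 6: T1 LOAD ⇒ load; ctr=5 reg=5
step 7: T0 LOAD ⇒ load; ctr=5 reg=5
step 8: T0 CAS ⇒ ok; ctr=6 reg=5
step 9: T2 CAS ⇒ retry; ctr=6 reg=5
step 10: T2 LOAD ⇒ load; ctr=6 reg=6
step 11: T1 CAS ⇒ retry; ctr=6 reg=5
step 12: T1 LOAD ⇒ load; ctr=6 reg=6
step 13: T1 CAS ⇒ ok; ctr=7 reg=6
step 14: T2 CAS ⇒ retry; ctr=7 reg=6
step 15: T2 LOAD ⇒ load; ctr=7 reg=7
step 16: T2 CAS ⇒ ok; ctr=8 reg=7
step 17: T2 LOAD ⇒ load; ctr=8 reg=8
step 18: T2 CAS ⇒ ok; ctr=9 reg=8

counter = 9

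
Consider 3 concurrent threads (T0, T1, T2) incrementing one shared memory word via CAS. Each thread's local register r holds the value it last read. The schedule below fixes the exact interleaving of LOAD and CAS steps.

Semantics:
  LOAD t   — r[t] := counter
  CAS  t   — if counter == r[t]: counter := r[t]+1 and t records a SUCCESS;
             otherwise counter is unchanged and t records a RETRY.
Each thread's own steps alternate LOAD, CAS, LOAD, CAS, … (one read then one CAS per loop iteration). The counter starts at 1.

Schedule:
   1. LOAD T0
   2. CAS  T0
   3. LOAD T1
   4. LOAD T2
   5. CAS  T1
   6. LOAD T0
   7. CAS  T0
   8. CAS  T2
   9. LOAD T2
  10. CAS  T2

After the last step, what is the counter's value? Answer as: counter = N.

[1] T0.load  rd  (counter 1, T0.r 1)
[2] T0.cas  hit  (counter 2, T0.r 1)
[3] T1.load  rd  (counter 2, T1.r 2)
[4] T2.load  rd  (counter 2, T2.r 2)
[5] T1.cas  hit  (counter 3, T1.r 2)
[6] T0.load  rd  (counter 3, T0.r 3)
[7] T0.cas  hit  (counter 4, T0.r 3)
[8] T2.cas  miss  (counter 4, T2.r 2)
[9] T2.load  rd  (counter 4, T2.r 4)
[10] T2.cas  hit  (counter 5, T2.r 4)

counter = 5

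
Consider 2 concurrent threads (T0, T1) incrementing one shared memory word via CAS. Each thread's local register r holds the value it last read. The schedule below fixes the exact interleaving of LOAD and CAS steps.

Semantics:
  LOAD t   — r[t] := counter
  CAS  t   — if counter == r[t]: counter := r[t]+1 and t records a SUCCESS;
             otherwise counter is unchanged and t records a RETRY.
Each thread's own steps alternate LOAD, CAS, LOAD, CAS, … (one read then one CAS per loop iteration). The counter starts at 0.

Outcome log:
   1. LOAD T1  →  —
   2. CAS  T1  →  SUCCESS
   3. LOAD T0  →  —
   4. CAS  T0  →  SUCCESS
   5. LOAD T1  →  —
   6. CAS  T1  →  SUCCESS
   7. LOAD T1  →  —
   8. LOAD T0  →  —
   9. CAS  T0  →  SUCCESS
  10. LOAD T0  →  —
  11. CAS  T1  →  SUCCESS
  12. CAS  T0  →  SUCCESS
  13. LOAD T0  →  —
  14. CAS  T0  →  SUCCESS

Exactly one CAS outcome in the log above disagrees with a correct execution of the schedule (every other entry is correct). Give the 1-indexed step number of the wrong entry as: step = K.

Correct run:
   1) LOAD T1:  M=0  r_T1=0
   2) CAS  T1:  M=1  r_T1=0 ✓
   3) LOAD T0:  M=1  r_T0=1
   4) CAS  T0:  M=2  r_T0=1 ✓
   5) LOAD T1:  M=2  r_T1=2
   6) CAS  T1:  M=3  r_T1=2 ✓
   7) LOAD T1:  M=3  r_T1=3
   8) LOAD T0:  M=3  r_T0=3
   9) CAS  T0:  M=4  r_T0=3 ✓
  10) LOAD T0:  M=4  r_T0=4
  11) CAS  T1:  M=4  r_T1=3 ✗
  12) CAS  T0:  M=5  r_T0=4 ✓
  13) LOAD T0:  M=5  r_T0=5
  14) CAS  T0:  M=6  r_T0=5 ✓
Log disagrees first at step 11.

step = 11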